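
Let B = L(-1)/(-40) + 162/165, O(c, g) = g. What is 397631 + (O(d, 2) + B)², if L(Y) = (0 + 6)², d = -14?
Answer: 4811387541/12100 ≈ 3.9764e+5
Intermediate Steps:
L(Y) = 36 (L(Y) = 6² = 36)
B = 9/110 (B = 36/(-40) + 162/165 = 36*(-1/40) + 162*(1/165) = -9/10 + 54/55 = 9/110 ≈ 0.081818)
397631 + (O(d, 2) + B)² = 397631 + (2 + 9/110)² = 397631 + (229/110)² = 397631 + 52441/12100 = 4811387541/12100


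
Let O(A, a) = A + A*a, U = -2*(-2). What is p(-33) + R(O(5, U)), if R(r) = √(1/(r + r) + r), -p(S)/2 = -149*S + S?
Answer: -9768 + 3*√278/10 ≈ -9763.0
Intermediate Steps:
U = 4
p(S) = 296*S (p(S) = -2*(-149*S + S) = -(-296)*S = 296*S)
R(r) = √(r + 1/(2*r)) (R(r) = √(1/(2*r) + r) = √(r + 1/(2*r)))
p(-33) + R(O(5, U)) = 296*(-33) + √(2/((5*(1 + 4))) + 4*(5*(1 + 4)))/2 = -9768 + √(2/((5*5)) + 4*(5*5))/2 = -9768 + √(2/25 + 4*25)/2 = -9768 + √(2*(1/25) + 100)/2 = -9768 + √(2/25 + 100)/2 = -9768 + √(2502/25)/2 = -9768 + (3*√278/5)/2 = -9768 + 3*√278/10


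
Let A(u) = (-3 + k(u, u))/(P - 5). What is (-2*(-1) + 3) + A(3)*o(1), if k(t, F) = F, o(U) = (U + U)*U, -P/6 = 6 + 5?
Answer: 5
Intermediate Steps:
P = -66 (P = -6*(6 + 5) = -6*11 = -66)
o(U) = 2*U² (o(U) = (2*U)*U = 2*U²)
A(u) = 3/71 - u/71 (A(u) = (-3 + u)/(-66 - 5) = (-3 + u)/(-71) = (-3 + u)*(-1/71) = 3/71 - u/71)
(-2*(-1) + 3) + A(3)*o(1) = (-2*(-1) + 3) + (3/71 - 1/71*3)*(2*1²) = (2 + 3) + (3/71 - 3/71)*(2*1) = 5 + 0*2 = 5 + 0 = 5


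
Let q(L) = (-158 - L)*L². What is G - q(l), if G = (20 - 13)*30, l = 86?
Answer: 1804834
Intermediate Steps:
q(L) = L²*(-158 - L)
G = 210 (G = 7*30 = 210)
G - q(l) = 210 - 86²*(-158 - 1*86) = 210 - 7396*(-158 - 86) = 210 - 7396*(-244) = 210 - 1*(-1804624) = 210 + 1804624 = 1804834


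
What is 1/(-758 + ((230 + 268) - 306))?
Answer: -1/566 ≈ -0.0017668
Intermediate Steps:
1/(-758 + ((230 + 268) - 306)) = 1/(-758 + (498 - 306)) = 1/(-758 + 192) = 1/(-566) = -1/566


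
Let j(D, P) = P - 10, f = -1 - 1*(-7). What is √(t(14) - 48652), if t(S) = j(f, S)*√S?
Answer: 2*√(-12163 + √14) ≈ 220.54*I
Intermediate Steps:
f = 6 (f = -1 + 7 = 6)
j(D, P) = -10 + P
t(S) = √S*(-10 + S) (t(S) = (-10 + S)*√S = √S*(-10 + S))
√(t(14) - 48652) = √(√14*(-10 + 14) - 48652) = √(√14*4 - 48652) = √(4*√14 - 48652) = √(-48652 + 4*√14)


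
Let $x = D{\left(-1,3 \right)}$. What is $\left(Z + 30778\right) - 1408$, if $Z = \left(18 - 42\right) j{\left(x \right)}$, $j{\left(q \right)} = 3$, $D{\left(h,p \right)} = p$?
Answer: $29298$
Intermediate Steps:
$x = 3$
$Z = -72$ ($Z = \left(18 - 42\right) 3 = \left(-24\right) 3 = -72$)
$\left(Z + 30778\right) - 1408 = \left(-72 + 30778\right) - 1408 = 30706 - 1408 = 29298$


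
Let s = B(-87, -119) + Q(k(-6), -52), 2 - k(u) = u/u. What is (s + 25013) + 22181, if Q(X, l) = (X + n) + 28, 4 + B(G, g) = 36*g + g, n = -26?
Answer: 42790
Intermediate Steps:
B(G, g) = -4 + 37*g (B(G, g) = -4 + (36*g + g) = -4 + 37*g)
k(u) = 1 (k(u) = 2 - u/u = 2 - 1*1 = 2 - 1 = 1)
Q(X, l) = 2 + X (Q(X, l) = (X - 26) + 28 = (-26 + X) + 28 = 2 + X)
s = -4404 (s = (-4 + 37*(-119)) + (2 + 1) = (-4 - 4403) + 3 = -4407 + 3 = -4404)
(s + 25013) + 22181 = (-4404 + 25013) + 22181 = 20609 + 22181 = 42790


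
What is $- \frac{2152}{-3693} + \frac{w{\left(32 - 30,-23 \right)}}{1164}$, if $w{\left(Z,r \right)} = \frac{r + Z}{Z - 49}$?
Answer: $\frac{39269723}{67345548} \approx 0.58311$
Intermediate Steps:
$w{\left(Z,r \right)} = \frac{Z + r}{-49 + Z}$
$- \frac{2152}{-3693} + \frac{w{\left(32 - 30,-23 \right)}}{1164} = - \frac{2152}{-3693} + \frac{\frac{1}{-49 + \left(32 - 30\right)} \left(\left(32 - 30\right) - 23\right)}{1164} = \left(-2152\right) \left(- \frac{1}{3693}\right) + \frac{2 - 23}{-49 + 2} \cdot \frac{1}{1164} = \frac{2152}{3693} + \frac{1}{-47} \left(-21\right) \frac{1}{1164} = \frac{2152}{3693} + \left(- \frac{1}{47}\right) \left(-21\right) \frac{1}{1164} = \frac{2152}{3693} + \frac{21}{47} \cdot \frac{1}{1164} = \frac{2152}{3693} + \frac{7}{18236} = \frac{39269723}{67345548}$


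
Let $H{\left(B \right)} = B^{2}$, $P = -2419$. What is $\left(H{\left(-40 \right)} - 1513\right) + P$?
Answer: $-2332$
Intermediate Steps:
$\left(H{\left(-40 \right)} - 1513\right) + P = \left(\left(-40\right)^{2} - 1513\right) - 2419 = \left(1600 - 1513\right) - 2419 = 87 - 2419 = -2332$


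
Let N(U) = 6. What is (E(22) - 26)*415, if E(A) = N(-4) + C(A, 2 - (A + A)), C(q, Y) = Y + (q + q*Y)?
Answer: -400060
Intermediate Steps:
C(q, Y) = Y + q + Y*q (C(q, Y) = Y + (q + Y*q) = Y + q + Y*q)
E(A) = 8 - A + A*(2 - 2*A) (E(A) = 6 + ((2 - (A + A)) + A + (2 - (A + A))*A) = 6 + ((2 - 2*A) + A + (2 - 2*A)*A) = 6 + ((2 - 2*A) + A + A*(2 - 2*A)) = 6 + (2 - A + A*(2 - 2*A)) = 8 - A + A*(2 - 2*A))
(E(22) - 26)*415 = ((8 + 22 - 2*22²) - 26)*415 = ((8 + 22 - 2*484) - 26)*415 = ((8 + 22 - 968) - 26)*415 = (-938 - 26)*415 = -964*415 = -400060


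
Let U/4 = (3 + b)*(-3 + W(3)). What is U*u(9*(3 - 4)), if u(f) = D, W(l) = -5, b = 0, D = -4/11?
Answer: 384/11 ≈ 34.909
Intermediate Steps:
D = -4/11 (D = -4*1/11 = -4/11 ≈ -0.36364)
u(f) = -4/11
U = -96 (U = 4*((3 + 0)*(-3 - 5)) = 4*(3*(-8)) = 4*(-24) = -96)
U*u(9*(3 - 4)) = -96*(-4/11) = 384/11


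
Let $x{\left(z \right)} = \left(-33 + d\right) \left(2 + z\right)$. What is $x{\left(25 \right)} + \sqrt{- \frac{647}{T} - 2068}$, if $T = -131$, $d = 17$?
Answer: $-432 + \frac{3 i \sqrt{3933799}}{131} \approx -432.0 + 45.421 i$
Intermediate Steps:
$x{\left(z \right)} = -32 - 16 z$ ($x{\left(z \right)} = \left(-33 + 17\right) \left(2 + z\right) = - 16 \left(2 + z\right) = -32 - 16 z$)
$x{\left(25 \right)} + \sqrt{- \frac{647}{T} - 2068} = \left(-32 - 400\right) + \sqrt{- \frac{647}{-131} - 2068} = \left(-32 - 400\right) + \sqrt{\left(-647\right) \left(- \frac{1}{131}\right) - 2068} = -432 + \sqrt{\frac{647}{131} - 2068} = -432 + \sqrt{- \frac{270261}{131}} = -432 + \frac{3 i \sqrt{3933799}}{131}$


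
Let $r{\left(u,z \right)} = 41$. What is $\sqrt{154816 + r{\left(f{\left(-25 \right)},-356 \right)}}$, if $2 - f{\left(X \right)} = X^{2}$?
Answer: $\sqrt{154857} \approx 393.52$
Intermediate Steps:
$f{\left(X \right)} = 2 - X^{2}$
$\sqrt{154816 + r{\left(f{\left(-25 \right)},-356 \right)}} = \sqrt{154816 + 41} = \sqrt{154857}$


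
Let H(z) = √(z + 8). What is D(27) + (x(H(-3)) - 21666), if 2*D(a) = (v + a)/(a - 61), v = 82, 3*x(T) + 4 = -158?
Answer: -1477069/68 ≈ -21722.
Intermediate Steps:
H(z) = √(8 + z)
x(T) = -54 (x(T) = -4/3 + (⅓)*(-158) = -4/3 - 158/3 = -54)
D(a) = (82 + a)/(2*(-61 + a)) (D(a) = ((82 + a)/(a - 61))/2 = ((82 + a)/(-61 + a))/2 = (82 + a)/(2*(-61 + a)))
D(27) + (x(H(-3)) - 21666) = (82 + 27)/(2*(-61 + 27)) + (-54 - 21666) = (½)*109/(-34) - 21720 = (½)*(-1/34)*109 - 21720 = -109/68 - 21720 = -1477069/68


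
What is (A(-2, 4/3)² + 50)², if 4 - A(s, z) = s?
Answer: 7396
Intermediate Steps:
A(s, z) = 4 - s
(A(-2, 4/3)² + 50)² = ((4 - 1*(-2))² + 50)² = ((4 + 2)² + 50)² = (6² + 50)² = (36 + 50)² = 86² = 7396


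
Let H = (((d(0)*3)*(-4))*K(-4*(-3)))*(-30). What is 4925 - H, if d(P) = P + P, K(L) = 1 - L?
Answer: 4925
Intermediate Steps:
d(P) = 2*P
H = 0 (H = ((((2*0)*3)*(-4))*(1 - (-4)*(-3)))*(-30) = (((0*3)*(-4))*(1 - 1*12))*(-30) = ((0*(-4))*(1 - 12))*(-30) = (0*(-11))*(-30) = 0*(-30) = 0)
4925 - H = 4925 - 1*0 = 4925 + 0 = 4925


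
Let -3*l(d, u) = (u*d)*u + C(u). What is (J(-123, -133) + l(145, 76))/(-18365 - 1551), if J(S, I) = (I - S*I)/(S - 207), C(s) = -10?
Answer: 11513701/821535 ≈ 14.015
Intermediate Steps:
J(S, I) = (I - I*S)/(-207 + S)
l(d, u) = 10/3 - d*u**2/3 (l(d, u) = -((u*d)*u - 10)/3 = -((d*u)*u - 10)/3 = -(d*u**2 - 10)/3 = -(-10 + d*u**2)/3 = 10/3 - d*u**2/3)
(J(-123, -133) + l(145, 76))/(-18365 - 1551) = (-133*(1 - 1*(-123))/(-207 - 123) + (10/3 - 1/3*145*76**2))/(-18365 - 1551) = (-133*(1 + 123)/(-330) + (10/3 - 1/3*145*5776))/(-19916) = (-133*(-1/330)*124 + (10/3 - 837520/3))*(-1/19916) = (8246/165 - 279170)*(-1/19916) = -46054804/165*(-1/19916) = 11513701/821535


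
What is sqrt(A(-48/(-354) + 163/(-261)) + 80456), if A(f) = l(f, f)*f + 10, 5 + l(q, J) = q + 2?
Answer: 8*sqrt(298144418605)/15399 ≈ 283.67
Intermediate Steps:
l(q, J) = -3 + q (l(q, J) = -5 + (q + 2) = -5 + (2 + q) = -3 + q)
A(f) = 10 + f*(-3 + f) (A(f) = (-3 + f)*f + 10 = f*(-3 + f) + 10 = 10 + f*(-3 + f))
sqrt(A(-48/(-354) + 163/(-261)) + 80456) = sqrt((10 + (-48/(-354) + 163/(-261))*(-3 + (-48/(-354) + 163/(-261)))) + 80456) = sqrt((10 + (-48*(-1/354) + 163*(-1/261))*(-3 + (-48*(-1/354) + 163*(-1/261)))) + 80456) = sqrt((10 + (8/59 - 163/261)*(-3 + (8/59 - 163/261))) + 80456) = sqrt((10 - 7529*(-3 - 7529/15399)/15399) + 80456) = sqrt((10 - 7529/15399*(-53726/15399)) + 80456) = sqrt((10 + 404503054/237129201) + 80456) = sqrt(2775795064/237129201 + 80456) = sqrt(19081242790720/237129201) = 8*sqrt(298144418605)/15399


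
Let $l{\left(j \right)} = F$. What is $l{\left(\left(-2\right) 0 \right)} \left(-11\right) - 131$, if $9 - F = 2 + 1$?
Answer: $-197$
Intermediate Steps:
$F = 6$ ($F = 9 - \left(2 + 1\right) = 9 - 3 = 6$)
$l{\left(j \right)} = 6$
$l{\left(\left(-2\right) 0 \right)} \left(-11\right) - 131 = 6 \left(-11\right) - 131 = -66 - 131 = -197$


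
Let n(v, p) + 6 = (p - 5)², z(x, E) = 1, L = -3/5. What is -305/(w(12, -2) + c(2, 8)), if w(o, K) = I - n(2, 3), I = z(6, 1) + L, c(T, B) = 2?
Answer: -1525/22 ≈ -69.318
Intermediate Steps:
L = -⅗ (L = -3*⅕ = -⅗ ≈ -0.60000)
I = ⅖ (I = 1 - ⅗ = ⅖ ≈ 0.40000)
n(v, p) = -6 + (-5 + p)² (n(v, p) = -6 + (p - 5)² = -6 + (-5 + p)²)
w(o, K) = 12/5 (w(o, K) = ⅖ - (-6 + (-5 + 3)²) = ⅖ - (-6 + (-2)²) = ⅖ - (-6 + 4) = ⅖ - 1*(-2) = ⅖ + 2 = 12/5)
-305/(w(12, -2) + c(2, 8)) = -305/(12/5 + 2) = -305/22/5 = -305*5/22 = -1525/22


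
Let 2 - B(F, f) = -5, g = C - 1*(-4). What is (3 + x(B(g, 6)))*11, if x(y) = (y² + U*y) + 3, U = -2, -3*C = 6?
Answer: 451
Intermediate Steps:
C = -2 (C = -⅓*6 = -2)
g = 2 (g = -2 - 1*(-4) = -2 + 4 = 2)
B(F, f) = 7 (B(F, f) = 2 - 1*(-5) = 2 + 5 = 7)
x(y) = 3 + y² - 2*y (x(y) = (y² - 2*y) + 3 = 3 + y² - 2*y)
(3 + x(B(g, 6)))*11 = (3 + (3 + 7² - 2*7))*11 = (3 + (3 + 49 - 14))*11 = (3 + 38)*11 = 41*11 = 451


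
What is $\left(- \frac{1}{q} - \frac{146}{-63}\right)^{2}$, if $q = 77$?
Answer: $\frac{2550409}{480249} \approx 5.3106$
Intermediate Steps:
$\left(- \frac{1}{q} - \frac{146}{-63}\right)^{2} = \left(- \frac{1}{77} - \frac{146}{-63}\right)^{2} = \left(\left(-1\right) \frac{1}{77} - - \frac{146}{63}\right)^{2} = \left(- \frac{1}{77} + \frac{146}{63}\right)^{2} = \left(\frac{1597}{693}\right)^{2} = \frac{2550409}{480249}$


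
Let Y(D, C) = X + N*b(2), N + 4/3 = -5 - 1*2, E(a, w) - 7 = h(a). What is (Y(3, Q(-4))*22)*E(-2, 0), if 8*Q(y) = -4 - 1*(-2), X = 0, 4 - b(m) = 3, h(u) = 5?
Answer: -2200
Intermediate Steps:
b(m) = 1 (b(m) = 4 - 1*3 = 4 - 3 = 1)
E(a, w) = 12 (E(a, w) = 7 + 5 = 12)
N = -25/3 (N = -4/3 + (-5 - 1*2) = -4/3 + (-5 - 2) = -4/3 - 7 = -25/3 ≈ -8.3333)
Q(y) = -1/4 (Q(y) = (-4 - 1*(-2))/8 = (-4 + 2)/8 = (1/8)*(-2) = -1/4)
Y(D, C) = -25/3 (Y(D, C) = 0 - 25/3*1 = 0 - 25/3 = -25/3)
(Y(3, Q(-4))*22)*E(-2, 0) = -25/3*22*12 = -550/3*12 = -2200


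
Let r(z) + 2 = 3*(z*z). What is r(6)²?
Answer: 11236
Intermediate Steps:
r(z) = -2 + 3*z² (r(z) = -2 + 3*(z*z) = -2 + 3*z²)
r(6)² = (-2 + 3*6²)² = (-2 + 3*36)² = (-2 + 108)² = 106² = 11236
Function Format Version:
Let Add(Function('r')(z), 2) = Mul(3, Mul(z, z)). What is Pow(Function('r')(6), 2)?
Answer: 11236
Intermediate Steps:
Function('r')(z) = Add(-2, Mul(3, Pow(z, 2))) (Function('r')(z) = Add(-2, Mul(3, Mul(z, z))) = Add(-2, Mul(3, Pow(z, 2))))
Pow(Function('r')(6), 2) = Pow(Add(-2, Mul(3, Pow(6, 2))), 2) = Pow(Add(-2, Mul(3, 36)), 2) = Pow(Add(-2, 108), 2) = Pow(106, 2) = 11236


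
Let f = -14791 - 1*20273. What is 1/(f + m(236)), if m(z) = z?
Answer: -1/34828 ≈ -2.8713e-5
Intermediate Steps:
f = -35064 (f = -14791 - 20273 = -35064)
1/(f + m(236)) = 1/(-35064 + 236) = 1/(-34828) = -1/34828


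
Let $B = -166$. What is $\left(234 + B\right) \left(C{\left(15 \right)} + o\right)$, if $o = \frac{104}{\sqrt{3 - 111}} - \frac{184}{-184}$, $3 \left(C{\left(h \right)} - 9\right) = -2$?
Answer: $\frac{1904}{3} - \frac{3536 i \sqrt{3}}{9} \approx 634.67 - 680.5 i$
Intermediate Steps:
$C{\left(h \right)} = \frac{25}{3}$ ($C{\left(h \right)} = 9 + \frac{1}{3} \left(-2\right) = 9 - \frac{2}{3} = \frac{25}{3}$)
$o = 1 - \frac{52 i \sqrt{3}}{9}$ ($o = \frac{104}{\sqrt{-108}} - -1 = \frac{104}{6 i \sqrt{3}} + 1 = 104 \left(- \frac{i \sqrt{3}}{18}\right) + 1 = - \frac{52 i \sqrt{3}}{9} + 1 = 1 - \frac{52 i \sqrt{3}}{9} \approx 1.0 - 10.007 i$)
$\left(234 + B\right) \left(C{\left(15 \right)} + o\right) = \left(234 - 166\right) \left(\frac{25}{3} + \left(1 - \frac{52 i \sqrt{3}}{9}\right)\right) = 68 \left(\frac{28}{3} - \frac{52 i \sqrt{3}}{9}\right) = \frac{1904}{3} - \frac{3536 i \sqrt{3}}{9}$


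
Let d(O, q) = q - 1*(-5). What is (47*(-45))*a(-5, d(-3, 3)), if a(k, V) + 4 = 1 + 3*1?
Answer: 0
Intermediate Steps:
d(O, q) = 5 + q (d(O, q) = q + 5 = 5 + q)
a(k, V) = 0 (a(k, V) = -4 + (1 + 3*1) = -4 + (1 + 3) = -4 + 4 = 0)
(47*(-45))*a(-5, d(-3, 3)) = (47*(-45))*0 = -2115*0 = 0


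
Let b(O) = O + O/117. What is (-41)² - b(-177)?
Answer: 72521/39 ≈ 1859.5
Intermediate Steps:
b(O) = 118*O/117 (b(O) = O + O*(1/117) = O + O/117 = 118*O/117)
(-41)² - b(-177) = (-41)² - 118*(-177)/117 = 1681 - 1*(-6962/39) = 1681 + 6962/39 = 72521/39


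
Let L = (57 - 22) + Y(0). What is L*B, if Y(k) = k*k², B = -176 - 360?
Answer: -18760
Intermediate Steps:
B = -536
Y(k) = k³
L = 35 (L = (57 - 22) + 0³ = 35 + 0 = 35)
L*B = 35*(-536) = -18760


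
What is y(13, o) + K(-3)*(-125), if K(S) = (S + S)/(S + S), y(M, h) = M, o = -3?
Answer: -112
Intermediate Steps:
K(S) = 1 (K(S) = (2*S)/((2*S)) = (2*S)*(1/(2*S)) = 1)
y(13, o) + K(-3)*(-125) = 13 + 1*(-125) = 13 - 125 = -112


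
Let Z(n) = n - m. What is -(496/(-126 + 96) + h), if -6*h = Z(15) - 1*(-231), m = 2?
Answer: 286/5 ≈ 57.200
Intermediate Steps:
Z(n) = -2 + n (Z(n) = n - 1*2 = n - 2 = -2 + n)
h = -122/3 (h = -((-2 + 15) - 1*(-231))/6 = -(13 + 231)/6 = -⅙*244 = -122/3 ≈ -40.667)
-(496/(-126 + 96) + h) = -(496/(-126 + 96) - 122/3) = -(496/(-30) - 122/3) = -(-1/30*496 - 122/3) = -(-248/15 - 122/3) = -1*(-286/5) = 286/5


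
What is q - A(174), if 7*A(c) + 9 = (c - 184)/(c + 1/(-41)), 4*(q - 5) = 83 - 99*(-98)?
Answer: 489831883/199724 ≈ 2452.5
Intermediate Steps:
q = 9805/4 (q = 5 + (83 - 99*(-98))/4 = 5 + (83 + 9702)/4 = 5 + (¼)*9785 = 5 + 9785/4 = 9805/4 ≈ 2451.3)
A(c) = -9/7 + (-184 + c)/(7*(-1/41 + c)) (A(c) = -9/7 + ((c - 184)/(c + 1/(-41)))/7 = -9/7 + ((-184 + c)/(c - 1/41))/7 = -9/7 + ((-184 + c)/(-1/41 + c))/7 = -9/7 + (-184 + c)/(7*(-1/41 + c)))
q - A(174) = 9805/4 - (-7535 - 328*174)/(7*(-1 + 41*174)) = 9805/4 - (-7535 - 57072)/(7*(-1 + 7134)) = 9805/4 - (-64607)/(7*7133) = 9805/4 - 1*(-64607/49931) = 9805/4 + 64607/49931 = 489831883/199724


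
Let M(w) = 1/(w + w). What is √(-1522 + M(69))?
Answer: I*√28984830/138 ≈ 39.013*I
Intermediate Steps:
M(w) = 1/(2*w)
√(-1522 + M(69)) = √(-1522 + (½)/69) = √(-1522 + (½)*(1/69)) = √(-1522 + 1/138) = √(-210035/138) = I*√28984830/138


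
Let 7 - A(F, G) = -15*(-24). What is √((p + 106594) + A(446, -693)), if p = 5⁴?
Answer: 3*√11874 ≈ 326.90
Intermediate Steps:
p = 625
A(F, G) = -353 (A(F, G) = 7 - (-15)*(-24) = 7 - 1*360 = 7 - 360 = -353)
√((p + 106594) + A(446, -693)) = √((625 + 106594) - 353) = √(107219 - 353) = √106866 = 3*√11874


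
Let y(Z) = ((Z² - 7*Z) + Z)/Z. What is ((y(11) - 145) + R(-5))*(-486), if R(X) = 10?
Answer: 63180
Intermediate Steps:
y(Z) = (Z² - 6*Z)/Z
((y(11) - 145) + R(-5))*(-486) = (((-6 + 11) - 145) + 10)*(-486) = ((5 - 145) + 10)*(-486) = (-140 + 10)*(-486) = -130*(-486) = 63180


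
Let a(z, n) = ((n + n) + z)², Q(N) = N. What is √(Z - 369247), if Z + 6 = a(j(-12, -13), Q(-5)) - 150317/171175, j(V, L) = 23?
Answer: I*√432580478204399/34235 ≈ 607.52*I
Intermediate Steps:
a(z, n) = (z + 2*n)² (a(z, n) = (2*n + z)² = (z + 2*n)²)
Z = 27751208/171175 (Z = -6 + ((23 + 2*(-5))² - 150317/171175) = -6 + ((23 - 10)² - 150317/171175) = -6 + (13² - 1*150317/171175) = -6 + (169 - 150317/171175) = -6 + 28778258/171175 = 27751208/171175 ≈ 162.12)
√(Z - 369247) = √(27751208/171175 - 369247) = √(-63178104017/171175) = I*√432580478204399/34235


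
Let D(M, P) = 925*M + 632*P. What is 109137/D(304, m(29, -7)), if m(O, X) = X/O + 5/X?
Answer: 22154811/56960992 ≈ 0.38895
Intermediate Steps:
m(O, X) = 5/X + X/O
D(M, P) = 632*P + 925*M
109137/D(304, m(29, -7)) = 109137/(632*(5/(-7) - 7/29) + 925*304) = 109137/(632*(5*(-⅐) - 7*1/29) + 281200) = 109137/(632*(-5/7 - 7/29) + 281200) = 109137/(632*(-194/203) + 281200) = 109137/(-122608/203 + 281200) = 109137/(56960992/203) = 109137*(203/56960992) = 22154811/56960992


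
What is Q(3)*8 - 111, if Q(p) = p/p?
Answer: -103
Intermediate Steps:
Q(p) = 1
Q(3)*8 - 111 = 1*8 - 111 = 8 - 111 = -103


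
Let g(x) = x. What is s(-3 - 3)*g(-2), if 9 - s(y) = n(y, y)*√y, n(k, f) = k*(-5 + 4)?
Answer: -18 + 12*I*√6 ≈ -18.0 + 29.394*I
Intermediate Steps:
n(k, f) = -k (n(k, f) = k*(-1) = -k)
s(y) = 9 + y^(3/2) (s(y) = 9 - (-y)*√y = 9 - (-1)*y^(3/2) = 9 + y^(3/2))
s(-3 - 3)*g(-2) = (9 + (-3 - 3)^(3/2))*(-2) = (9 + (-6)^(3/2))*(-2) = (9 - 6*I*√6)*(-2) = -18 + 12*I*√6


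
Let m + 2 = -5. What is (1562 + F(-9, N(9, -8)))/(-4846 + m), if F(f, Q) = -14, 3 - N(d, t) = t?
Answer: -1548/4853 ≈ -0.31898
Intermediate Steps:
m = -7 (m = -2 - 5 = -7)
N(d, t) = 3 - t
(1562 + F(-9, N(9, -8)))/(-4846 + m) = (1562 - 14)/(-4846 - 7) = 1548/(-4853) = 1548*(-1/4853) = -1548/4853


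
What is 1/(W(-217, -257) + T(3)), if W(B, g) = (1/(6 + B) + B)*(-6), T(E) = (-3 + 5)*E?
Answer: 211/275994 ≈ 0.00076451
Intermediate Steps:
T(E) = 2*E
W(B, g) = -6*B - 6/(6 + B) (W(B, g) = (B + 1/(6 + B))*(-6) = -6*B - 6/(6 + B))
1/(W(-217, -257) + T(3)) = 1/(6*(-1 - 1*(-217)² - 6*(-217))/(6 - 217) + 2*3) = 1/(6*(-1 - 1*47089 + 1302)/(-211) + 6) = 1/(6*(-1/211)*(-1 - 47089 + 1302) + 6) = 1/(6*(-1/211)*(-45788) + 6) = 1/(274728/211 + 6) = 1/(275994/211) = 211/275994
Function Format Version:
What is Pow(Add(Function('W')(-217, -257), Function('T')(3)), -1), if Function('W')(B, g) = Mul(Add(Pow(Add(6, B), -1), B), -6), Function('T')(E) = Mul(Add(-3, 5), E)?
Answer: Rational(211, 275994) ≈ 0.00076451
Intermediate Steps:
Function('T')(E) = Mul(2, E)
Function('W')(B, g) = Add(Mul(-6, B), Mul(-6, Pow(Add(6, B), -1))) (Function('W')(B, g) = Mul(Add(B, Pow(Add(6, B), -1)), -6) = Add(Mul(-6, B), Mul(-6, Pow(Add(6, B), -1))))
Pow(Add(Function('W')(-217, -257), Function('T')(3)), -1) = Pow(Add(Mul(6, Pow(Add(6, -217), -1), Add(-1, Mul(-1, Pow(-217, 2)), Mul(-6, -217))), Mul(2, 3)), -1) = Pow(Add(Mul(6, Pow(-211, -1), Add(-1, Mul(-1, 47089), 1302)), 6), -1) = Pow(Add(Mul(6, Rational(-1, 211), Add(-1, -47089, 1302)), 6), -1) = Pow(Add(Mul(6, Rational(-1, 211), -45788), 6), -1) = Pow(Add(Rational(274728, 211), 6), -1) = Pow(Rational(275994, 211), -1) = Rational(211, 275994)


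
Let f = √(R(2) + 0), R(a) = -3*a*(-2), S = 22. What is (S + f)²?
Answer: 496 + 88*√3 ≈ 648.42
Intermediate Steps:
R(a) = 6*a
f = 2*√3 (f = √(6*2 + 0) = √(12 + 0) = √12 = 2*√3 ≈ 3.4641)
(S + f)² = (22 + 2*√3)²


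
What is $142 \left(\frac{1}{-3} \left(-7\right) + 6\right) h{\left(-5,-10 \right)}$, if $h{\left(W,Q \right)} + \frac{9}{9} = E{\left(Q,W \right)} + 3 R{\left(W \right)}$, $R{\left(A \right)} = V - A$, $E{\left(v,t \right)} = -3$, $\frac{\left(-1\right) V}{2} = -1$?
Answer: $\frac{60350}{3} \approx 20117.0$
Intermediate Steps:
$V = 2$ ($V = \left(-2\right) \left(-1\right) = 2$)
$R{\left(A \right)} = 2 - A$
$h{\left(W,Q \right)} = 2 - 3 W$ ($h{\left(W,Q \right)} = -1 + \left(-3 + 3 \left(2 - W\right)\right) = -1 - \left(-3 + 3 W\right) = 2 - 3 W$)
$142 \left(\frac{1}{-3} \left(-7\right) + 6\right) h{\left(-5,-10 \right)} = 142 \left(\frac{1}{-3} \left(-7\right) + 6\right) \left(2 - -15\right) = 142 \left(\left(- \frac{1}{3}\right) \left(-7\right) + 6\right) \left(2 + 15\right) = 142 \left(\frac{7}{3} + 6\right) 17 = 142 \cdot \frac{25}{3} \cdot 17 = \frac{3550}{3} \cdot 17 = \frac{60350}{3}$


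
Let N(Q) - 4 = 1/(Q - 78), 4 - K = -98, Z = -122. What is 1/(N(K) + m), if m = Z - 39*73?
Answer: -24/71159 ≈ -0.00033727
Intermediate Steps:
K = 102 (K = 4 - 1*(-98) = 4 + 98 = 102)
N(Q) = 4 + 1/(-78 + Q) (N(Q) = 4 + 1/(Q - 78) = 4 + 1/(-78 + Q))
m = -2969 (m = -122 - 39*73 = -122 - 2847 = -2969)
1/(N(K) + m) = 1/((-311 + 4*102)/(-78 + 102) - 2969) = 1/((-311 + 408)/24 - 2969) = 1/((1/24)*97 - 2969) = 1/(97/24 - 2969) = 1/(-71159/24) = -24/71159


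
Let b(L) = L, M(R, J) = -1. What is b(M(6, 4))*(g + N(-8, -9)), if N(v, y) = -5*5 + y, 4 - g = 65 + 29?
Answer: 124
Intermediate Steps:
g = -90 (g = 4 - (65 + 29) = 4 - 1*94 = 4 - 94 = -90)
N(v, y) = -25 + y
b(M(6, 4))*(g + N(-8, -9)) = -(-90 + (-25 - 9)) = -(-90 - 34) = -1*(-124) = 124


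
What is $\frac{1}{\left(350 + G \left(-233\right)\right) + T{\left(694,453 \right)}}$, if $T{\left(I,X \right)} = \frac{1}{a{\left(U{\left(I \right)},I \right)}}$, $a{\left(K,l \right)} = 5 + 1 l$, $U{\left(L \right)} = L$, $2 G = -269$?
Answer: $\frac{1398}{44300525} \approx 3.1557 \cdot 10^{-5}$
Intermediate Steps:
$G = - \frac{269}{2}$ ($G = \frac{1}{2} \left(-269\right) = - \frac{269}{2} \approx -134.5$)
$a{\left(K,l \right)} = 5 + l$
$T{\left(I,X \right)} = \frac{1}{5 + I}$
$\frac{1}{\left(350 + G \left(-233\right)\right) + T{\left(694,453 \right)}} = \frac{1}{\left(350 - - \frac{62677}{2}\right) + \frac{1}{5 + 694}} = \frac{1}{\left(350 + \frac{62677}{2}\right) + \frac{1}{699}} = \frac{1}{\frac{63377}{2} + \frac{1}{699}} = \frac{1}{\frac{44300525}{1398}} = \frac{1398}{44300525}$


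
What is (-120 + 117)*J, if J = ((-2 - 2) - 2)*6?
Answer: 108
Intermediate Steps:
J = -36 (J = (-4 - 2)*6 = -6*6 = -36)
(-120 + 117)*J = (-120 + 117)*(-36) = -3*(-36) = 108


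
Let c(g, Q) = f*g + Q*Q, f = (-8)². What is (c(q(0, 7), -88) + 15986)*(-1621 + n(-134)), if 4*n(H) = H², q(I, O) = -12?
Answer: 65855016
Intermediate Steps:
f = 64
c(g, Q) = Q² + 64*g (c(g, Q) = 64*g + Q*Q = 64*g + Q² = Q² + 64*g)
n(H) = H²/4
(c(q(0, 7), -88) + 15986)*(-1621 + n(-134)) = (((-88)² + 64*(-12)) + 15986)*(-1621 + (¼)*(-134)²) = ((7744 - 768) + 15986)*(-1621 + (¼)*17956) = (6976 + 15986)*(-1621 + 4489) = 22962*2868 = 65855016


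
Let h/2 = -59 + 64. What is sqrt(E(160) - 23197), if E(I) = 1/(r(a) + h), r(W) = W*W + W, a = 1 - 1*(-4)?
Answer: I*sqrt(9278790)/20 ≈ 152.31*I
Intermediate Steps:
a = 5 (a = 1 + 4 = 5)
h = 10 (h = 2*(-59 + 64) = 2*5 = 10)
r(W) = W + W**2 (r(W) = W**2 + W = W + W**2)
E(I) = 1/40 (E(I) = 1/(5*(1 + 5) + 10) = 1/(5*6 + 10) = 1/(30 + 10) = 1/40)
sqrt(E(160) - 23197) = sqrt(1/40 - 23197) = sqrt(-927879/40) = I*sqrt(9278790)/20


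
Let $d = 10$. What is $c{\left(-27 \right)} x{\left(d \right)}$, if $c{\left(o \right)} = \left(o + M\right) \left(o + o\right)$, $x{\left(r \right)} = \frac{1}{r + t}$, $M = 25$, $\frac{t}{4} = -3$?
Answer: $-54$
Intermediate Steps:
$t = -12$ ($t = 4 \left(-3\right) = -12$)
$x{\left(r \right)} = \frac{1}{-12 + r}$ ($x{\left(r \right)} = \frac{1}{r - 12} = \frac{1}{-12 + r}$)
$c{\left(o \right)} = 2 o \left(25 + o\right)$ ($c{\left(o \right)} = \left(o + 25\right) \left(o + o\right) = \left(25 + o\right) 2 o = 2 o \left(25 + o\right)$)
$c{\left(-27 \right)} x{\left(d \right)} = \frac{2 \left(-27\right) \left(25 - 27\right)}{-12 + 10} = \frac{2 \left(-27\right) \left(-2\right)}{-2} = 108 \left(- \frac{1}{2}\right) = -54$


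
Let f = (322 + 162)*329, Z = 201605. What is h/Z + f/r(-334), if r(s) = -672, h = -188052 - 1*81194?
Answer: -1152989539/4838520 ≈ -238.29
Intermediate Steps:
h = -269246 (h = -188052 - 81194 = -269246)
f = 159236 (f = 484*329 = 159236)
h/Z + f/r(-334) = -269246/201605 + 159236/(-672) = -269246*1/201605 + 159236*(-1/672) = -269246/201605 - 5687/24 = -1152989539/4838520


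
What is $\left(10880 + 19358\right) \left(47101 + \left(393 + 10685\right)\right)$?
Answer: $1759216602$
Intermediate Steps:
$\left(10880 + 19358\right) \left(47101 + \left(393 + 10685\right)\right) = 30238 \left(47101 + 11078\right) = 30238 \cdot 58179 = 1759216602$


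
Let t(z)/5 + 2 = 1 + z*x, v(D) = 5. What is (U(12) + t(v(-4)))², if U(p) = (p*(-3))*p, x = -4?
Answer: 288369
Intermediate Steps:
U(p) = -3*p² (U(p) = (-3*p)*p = -3*p²)
t(z) = -5 - 20*z (t(z) = -10 + 5*(1 + z*(-4)) = -10 + 5*(1 - 4*z) = -10 + (5 - 20*z) = -5 - 20*z)
(U(12) + t(v(-4)))² = (-3*12² + (-5 - 20*5))² = (-3*144 + (-5 - 100))² = (-432 - 105)² = (-537)² = 288369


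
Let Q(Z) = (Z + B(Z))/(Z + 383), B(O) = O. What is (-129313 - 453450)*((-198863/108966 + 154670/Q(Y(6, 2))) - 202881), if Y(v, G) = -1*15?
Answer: 44454506567841261/36322 ≈ 1.2239e+12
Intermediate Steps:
Y(v, G) = -15
Q(Z) = 2*Z/(383 + Z) (Q(Z) = (Z + Z)/(Z + 383) = (2*Z)/(383 + Z) = 2*Z/(383 + Z))
(-129313 - 453450)*((-198863/108966 + 154670/Q(Y(6, 2))) - 202881) = (-129313 - 453450)*((-198863/108966 + 154670/((2*(-15)/(383 - 15)))) - 202881) = -582763*((-198863*1/108966 + 154670/((2*(-15)/368))) - 202881) = -582763*((-198863/108966 + 154670/((2*(-15)*(1/368)))) - 202881) = -582763*((-198863/108966 + 154670/(-15/184)) - 202881) = -582763*((-198863/108966 + 154670*(-184/15)) - 202881) = -582763*((-198863/108966 - 5691856/3) - 202881) = -582763*(-68913264165/36322 - 202881) = -582763*(-76282307847/36322) = 44454506567841261/36322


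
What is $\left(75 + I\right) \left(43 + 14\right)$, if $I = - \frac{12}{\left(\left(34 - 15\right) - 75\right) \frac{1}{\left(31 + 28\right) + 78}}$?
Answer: $\frac{83277}{14} \approx 5948.4$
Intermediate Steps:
$I = \frac{411}{14}$ ($I = - \frac{12}{\left(\left(34 - 15\right) - 75\right) \frac{1}{59 + 78}} = - \frac{12}{\left(19 - 75\right) \frac{1}{137}} = - \frac{12}{\left(-56\right) \frac{1}{137}} = - \frac{12}{- \frac{56}{137}} = \left(-12\right) \left(- \frac{137}{56}\right) = \frac{411}{14} \approx 29.357$)
$\left(75 + I\right) \left(43 + 14\right) = \left(75 + \frac{411}{14}\right) \left(43 + 14\right) = \frac{1461}{14} \cdot 57 = \frac{83277}{14}$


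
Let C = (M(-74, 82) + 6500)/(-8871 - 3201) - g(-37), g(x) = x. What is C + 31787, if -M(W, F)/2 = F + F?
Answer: 96043289/3018 ≈ 31824.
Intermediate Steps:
M(W, F) = -4*F (M(W, F) = -2*(F + F) = -4*F)
C = 110123/3018 (C = (-4*82 + 6500)/(-8871 - 3201) - 1*(-37) = (-328 + 6500)/(-12072) + 37 = 6172*(-1/12072) + 37 = -1543/3018 + 37 = 110123/3018 ≈ 36.489)
C + 31787 = 110123/3018 + 31787 = 96043289/3018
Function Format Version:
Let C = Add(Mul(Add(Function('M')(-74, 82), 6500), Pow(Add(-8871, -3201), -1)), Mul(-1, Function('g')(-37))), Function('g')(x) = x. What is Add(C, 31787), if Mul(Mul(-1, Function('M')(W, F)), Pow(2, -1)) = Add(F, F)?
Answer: Rational(96043289, 3018) ≈ 31824.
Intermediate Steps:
Function('M')(W, F) = Mul(-4, F) (Function('M')(W, F) = Mul(-2, Add(F, F)) = Mul(-2, Mul(2, F)) = Mul(-4, F))
C = Rational(110123, 3018) (C = Add(Mul(Add(Mul(-4, 82), 6500), Pow(Add(-8871, -3201), -1)), Mul(-1, -37)) = Add(Mul(Add(-328, 6500), Pow(-12072, -1)), 37) = Add(Mul(6172, Rational(-1, 12072)), 37) = Add(Rational(-1543, 3018), 37) = Rational(110123, 3018) ≈ 36.489)
Add(C, 31787) = Add(Rational(110123, 3018), 31787) = Rational(96043289, 3018)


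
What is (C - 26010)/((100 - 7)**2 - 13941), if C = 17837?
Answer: 8173/5292 ≈ 1.5444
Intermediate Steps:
(C - 26010)/((100 - 7)**2 - 13941) = (17837 - 26010)/((100 - 7)**2 - 13941) = -8173/(93**2 - 13941) = -8173/(8649 - 13941) = -8173/(-5292) = -8173*(-1/5292) = 8173/5292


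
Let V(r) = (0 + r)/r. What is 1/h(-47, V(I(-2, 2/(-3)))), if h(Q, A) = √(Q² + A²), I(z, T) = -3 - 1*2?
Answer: √2210/2210 ≈ 0.021272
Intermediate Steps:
I(z, T) = -5 (I(z, T) = -3 - 2 = -5)
V(r) = 1 (V(r) = r/r = 1)
h(Q, A) = √(A² + Q²)
1/h(-47, V(I(-2, 2/(-3)))) = 1/(√(1² + (-47)²)) = 1/(√(1 + 2209)) = 1/(√2210) = √2210/2210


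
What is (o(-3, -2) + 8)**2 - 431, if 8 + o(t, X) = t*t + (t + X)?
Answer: -415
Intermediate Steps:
o(t, X) = -8 + X + t + t**2 (o(t, X) = -8 + (t*t + (t + X)) = -8 + (t**2 + (X + t)) = -8 + (X + t + t**2) = -8 + X + t + t**2)
(o(-3, -2) + 8)**2 - 431 = ((-8 - 2 - 3 + (-3)**2) + 8)**2 - 431 = ((-8 - 2 - 3 + 9) + 8)**2 - 431 = (-4 + 8)**2 - 431 = 4**2 - 431 = 16 - 431 = -415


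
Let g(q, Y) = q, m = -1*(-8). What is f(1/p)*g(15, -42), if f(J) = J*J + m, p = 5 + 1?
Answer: 1445/12 ≈ 120.42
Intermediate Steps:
m = 8
p = 6
f(J) = 8 + J² (f(J) = J*J + 8 = J² + 8 = 8 + J²)
f(1/p)*g(15, -42) = (8 + (1/6)²)*15 = (8 + (⅙)²)*15 = (8 + 1/36)*15 = (289/36)*15 = 1445/12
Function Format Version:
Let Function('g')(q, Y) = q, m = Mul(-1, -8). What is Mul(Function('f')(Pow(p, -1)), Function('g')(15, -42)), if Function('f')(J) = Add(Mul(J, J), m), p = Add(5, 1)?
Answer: Rational(1445, 12) ≈ 120.42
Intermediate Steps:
m = 8
p = 6
Function('f')(J) = Add(8, Pow(J, 2)) (Function('f')(J) = Add(Mul(J, J), 8) = Add(Pow(J, 2), 8) = Add(8, Pow(J, 2)))
Mul(Function('f')(Pow(p, -1)), Function('g')(15, -42)) = Mul(Add(8, Pow(Pow(6, -1), 2)), 15) = Mul(Add(8, Pow(Rational(1, 6), 2)), 15) = Mul(Add(8, Rational(1, 36)), 15) = Mul(Rational(289, 36), 15) = Rational(1445, 12)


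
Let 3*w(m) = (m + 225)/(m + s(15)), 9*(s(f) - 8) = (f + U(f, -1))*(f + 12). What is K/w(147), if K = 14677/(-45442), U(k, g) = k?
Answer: -3595865/5634808 ≈ -0.63815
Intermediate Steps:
K = -14677/45442 (K = 14677*(-1/45442) = -14677/45442 ≈ -0.32298)
s(f) = 8 + 2*f*(12 + f)/9 (s(f) = 8 + ((f + f)*(f + 12))/9 = 8 + ((2*f)*(12 + f))/9 = 8 + (2*f*(12 + f))/9 = 8 + 2*f*(12 + f)/9)
w(m) = (225 + m)/(3*(98 + m)) (w(m) = ((m + 225)/(m + (8 + (2/9)*15**2 + (8/3)*15)))/3 = ((225 + m)/(m + (8 + (2/9)*225 + 40)))/3 = ((225 + m)/(m + (8 + 50 + 40)))/3 = ((225 + m)/(m + 98))/3 = ((225 + m)/(98 + m))/3 = (225 + m)/(3*(98 + m)))
K/w(147) = -14677*3*(98 + 147)/(225 + 147)/45442 = -14677/(45442*((1/3)*372/245)) = -14677/(45442*((1/3)*(1/245)*372)) = -14677/(45442*124/245) = -14677/45442*245/124 = -3595865/5634808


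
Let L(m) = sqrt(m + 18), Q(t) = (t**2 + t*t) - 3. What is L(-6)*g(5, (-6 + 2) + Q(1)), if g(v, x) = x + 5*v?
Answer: 40*sqrt(3) ≈ 69.282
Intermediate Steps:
Q(t) = -3 + 2*t**2 (Q(t) = (t**2 + t**2) - 3 = 2*t**2 - 3 = -3 + 2*t**2)
L(m) = sqrt(18 + m)
L(-6)*g(5, (-6 + 2) + Q(1)) = sqrt(18 - 6)*(((-6 + 2) + (-3 + 2*1**2)) + 5*5) = sqrt(12)*((-4 + (-3 + 2*1)) + 25) = (2*sqrt(3))*((-4 + (-3 + 2)) + 25) = (2*sqrt(3))*((-4 - 1) + 25) = (2*sqrt(3))*(-5 + 25) = (2*sqrt(3))*20 = 40*sqrt(3)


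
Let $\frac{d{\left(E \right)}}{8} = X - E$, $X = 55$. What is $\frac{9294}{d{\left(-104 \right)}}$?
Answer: $\frac{1549}{212} \approx 7.3066$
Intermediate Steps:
$d{\left(E \right)} = 440 - 8 E$ ($d{\left(E \right)} = 8 \left(55 - E\right) = 440 - 8 E$)
$\frac{9294}{d{\left(-104 \right)}} = \frac{9294}{440 - -832} = \frac{9294}{440 + 832} = \frac{9294}{1272} = 9294 \cdot \frac{1}{1272} = \frac{1549}{212}$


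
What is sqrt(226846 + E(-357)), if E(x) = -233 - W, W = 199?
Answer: sqrt(226414) ≈ 475.83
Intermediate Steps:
E(x) = -432 (E(x) = -233 - 1*199 = -233 - 199 = -432)
sqrt(226846 + E(-357)) = sqrt(226846 - 432) = sqrt(226414)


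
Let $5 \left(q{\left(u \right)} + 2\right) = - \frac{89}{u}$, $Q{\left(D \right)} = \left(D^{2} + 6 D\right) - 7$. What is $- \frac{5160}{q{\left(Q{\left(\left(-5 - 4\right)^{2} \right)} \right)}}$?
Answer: $\frac{181632000}{70489} \approx 2576.7$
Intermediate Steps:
$Q{\left(D \right)} = -7 + D^{2} + 6 D$
$q{\left(u \right)} = -2 - \frac{89}{5 u}$ ($q{\left(u \right)} = -2 + \frac{\left(-89\right) \frac{1}{u}}{5} = -2 - \frac{89}{5 u}$)
$- \frac{5160}{q{\left(Q{\left(\left(-5 - 4\right)^{2} \right)} \right)}} = - \frac{5160}{-2 - \frac{89}{5 \left(-7 + \left(\left(-5 - 4\right)^{2}\right)^{2} + 6 \left(-5 - 4\right)^{2}\right)}} = - \frac{5160}{-2 - \frac{89}{5 \left(-7 + \left(\left(-9\right)^{2}\right)^{2} + 6 \left(-9\right)^{2}\right)}} = - \frac{5160}{-2 - \frac{89}{5 \left(-7 + 81^{2} + 6 \cdot 81\right)}} = - \frac{5160}{-2 - \frac{89}{5 \left(-7 + 6561 + 486\right)}} = - \frac{5160}{-2 - \frac{89}{5 \cdot 7040}} = - \frac{5160}{-2 - \frac{89}{35200}} = - \frac{5160}{- \frac{70489}{35200}} = \left(-5160\right) \left(- \frac{35200}{70489}\right) = \frac{181632000}{70489}$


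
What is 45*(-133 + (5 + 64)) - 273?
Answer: -3153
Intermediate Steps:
45*(-133 + (5 + 64)) - 273 = 45*(-133 + 69) - 273 = 45*(-64) - 273 = -2880 - 273 = -3153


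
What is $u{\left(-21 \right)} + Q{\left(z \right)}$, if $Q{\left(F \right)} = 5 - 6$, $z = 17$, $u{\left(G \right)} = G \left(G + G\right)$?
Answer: $881$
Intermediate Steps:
$u{\left(G \right)} = 2 G^{2}$ ($u{\left(G \right)} = G 2 G = 2 G^{2}$)
$Q{\left(F \right)} = -1$ ($Q{\left(F \right)} = 5 - 6 = -1$)
$u{\left(-21 \right)} + Q{\left(z \right)} = 2 \left(-21\right)^{2} - 1 = 2 \cdot 441 - 1 = 882 - 1 = 881$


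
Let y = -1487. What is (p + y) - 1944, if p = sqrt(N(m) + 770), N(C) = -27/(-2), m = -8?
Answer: -3431 + sqrt(3134)/2 ≈ -3403.0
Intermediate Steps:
N(C) = 27/2 (N(C) = -27*(-1/2) = 27/2)
p = sqrt(3134)/2 (p = sqrt(27/2 + 770) = sqrt(1567/2) = sqrt(3134)/2 ≈ 27.991)
(p + y) - 1944 = (sqrt(3134)/2 - 1487) - 1944 = (-1487 + sqrt(3134)/2) - 1944 = -3431 + sqrt(3134)/2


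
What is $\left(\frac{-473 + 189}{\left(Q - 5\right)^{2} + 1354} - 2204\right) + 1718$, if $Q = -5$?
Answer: $- \frac{353464}{727} \approx -486.2$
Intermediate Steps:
$\left(\frac{-473 + 189}{\left(Q - 5\right)^{2} + 1354} - 2204\right) + 1718 = \left(\frac{-473 + 189}{\left(-5 - 5\right)^{2} + 1354} - 2204\right) + 1718 = \left(- \frac{284}{\left(-10\right)^{2} + 1354} - 2204\right) + 1718 = \left(- \frac{284}{100 + 1354} - 2204\right) + 1718 = \left(- \frac{284}{1454} - 2204\right) + 1718 = \left(\left(-284\right) \frac{1}{1454} - 2204\right) + 1718 = \left(- \frac{142}{727} - 2204\right) + 1718 = - \frac{1602450}{727} + 1718 = - \frac{353464}{727}$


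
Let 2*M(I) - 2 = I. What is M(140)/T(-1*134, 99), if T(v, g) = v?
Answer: -71/134 ≈ -0.52985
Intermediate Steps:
M(I) = 1 + I/2
M(140)/T(-1*134, 99) = (1 + (1/2)*140)/((-1*134)) = (1 + 70)/(-134) = 71*(-1/134) = -71/134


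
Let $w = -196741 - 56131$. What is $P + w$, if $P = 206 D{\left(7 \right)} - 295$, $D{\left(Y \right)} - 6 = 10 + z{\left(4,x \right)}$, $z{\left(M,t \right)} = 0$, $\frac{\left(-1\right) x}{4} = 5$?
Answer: $-249871$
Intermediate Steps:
$x = -20$ ($x = \left(-4\right) 5 = -20$)
$D{\left(Y \right)} = 16$ ($D{\left(Y \right)} = 6 + \left(10 + 0\right) = 6 + 10 = 16$)
$w = -252872$ ($w = -196741 - 56131 = -252872$)
$P = 3001$ ($P = 206 \cdot 16 - 295 = 3296 - 295 = 3001$)
$P + w = 3001 - 252872 = -249871$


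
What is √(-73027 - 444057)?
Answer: 2*I*√129271 ≈ 719.09*I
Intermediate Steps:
√(-73027 - 444057) = √(-517084) = 2*I*√129271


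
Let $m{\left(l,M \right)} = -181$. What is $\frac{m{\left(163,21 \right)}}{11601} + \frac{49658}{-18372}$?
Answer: $- \frac{96567965}{35522262} \approx -2.7185$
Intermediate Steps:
$\frac{m{\left(163,21 \right)}}{11601} + \frac{49658}{-18372} = - \frac{181}{11601} + \frac{49658}{-18372} = \left(-181\right) \frac{1}{11601} + 49658 \left(- \frac{1}{18372}\right) = - \frac{181}{11601} - \frac{24829}{9186} = - \frac{96567965}{35522262}$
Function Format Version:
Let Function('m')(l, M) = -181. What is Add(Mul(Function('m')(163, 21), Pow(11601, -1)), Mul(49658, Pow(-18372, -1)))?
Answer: Rational(-96567965, 35522262) ≈ -2.7185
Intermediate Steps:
Add(Mul(Function('m')(163, 21), Pow(11601, -1)), Mul(49658, Pow(-18372, -1))) = Add(Mul(-181, Pow(11601, -1)), Mul(49658, Pow(-18372, -1))) = Add(Mul(-181, Rational(1, 11601)), Mul(49658, Rational(-1, 18372))) = Add(Rational(-181, 11601), Rational(-24829, 9186)) = Rational(-96567965, 35522262)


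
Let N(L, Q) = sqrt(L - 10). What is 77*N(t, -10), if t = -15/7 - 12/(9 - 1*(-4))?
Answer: 11*I*sqrt(108199)/13 ≈ 278.33*I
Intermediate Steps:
t = -279/91 (t = -15*1/7 - 12/(9 + 4) = -15/7 - 12/13 = -279/91 ≈ -3.0659)
N(L, Q) = sqrt(-10 + L)
77*N(t, -10) = 77*sqrt(-10 - 279/91) = 77*sqrt(-1189/91) = 77*(I*sqrt(108199)/91) = 11*I*sqrt(108199)/13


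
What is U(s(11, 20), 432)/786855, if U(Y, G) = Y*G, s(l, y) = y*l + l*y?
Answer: 12672/52457 ≈ 0.24157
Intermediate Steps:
s(l, y) = 2*l*y (s(l, y) = l*y + l*y = 2*l*y)
U(Y, G) = G*Y
U(s(11, 20), 432)/786855 = (432*(2*11*20))/786855 = (432*440)*(1/786855) = 190080*(1/786855) = 12672/52457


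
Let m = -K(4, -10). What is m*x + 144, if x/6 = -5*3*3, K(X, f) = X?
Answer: 1224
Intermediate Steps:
x = -270 (x = 6*(-5*3*3) = 6*(-15*3) = 6*(-45) = -270)
m = -4 (m = -1*4 = -4)
m*x + 144 = -4*(-270) + 144 = 1080 + 144 = 1224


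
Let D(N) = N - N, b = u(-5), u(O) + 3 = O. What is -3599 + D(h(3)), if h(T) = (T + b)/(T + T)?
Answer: -3599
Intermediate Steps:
u(O) = -3 + O
b = -8 (b = -3 - 5 = -8)
h(T) = (-8 + T)/(2*T) (h(T) = (T - 8)/(T + T) = (-8 + T)/((2*T)) = (-8 + T)*(1/(2*T)) = (-8 + T)/(2*T))
D(N) = 0
-3599 + D(h(3)) = -3599 + 0 = -3599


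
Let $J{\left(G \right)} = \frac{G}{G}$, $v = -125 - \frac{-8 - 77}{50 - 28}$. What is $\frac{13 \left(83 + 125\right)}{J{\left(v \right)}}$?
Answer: $2704$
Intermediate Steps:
$v = - \frac{2665}{22}$ ($v = -125 - - \frac{85}{22} = -125 + \frac{85}{22} = - \frac{2665}{22} \approx -121.14$)
$J{\left(G \right)} = 1$
$\frac{13 \left(83 + 125\right)}{J{\left(v \right)}} = \frac{13 \left(83 + 125\right)}{1} = 13 \cdot 208 \cdot 1 = 2704 \cdot 1 = 2704$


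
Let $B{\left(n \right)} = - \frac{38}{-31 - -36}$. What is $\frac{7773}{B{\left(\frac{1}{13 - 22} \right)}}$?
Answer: $- \frac{38865}{38} \approx -1022.8$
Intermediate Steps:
$B{\left(n \right)} = - \frac{38}{5}$ ($B{\left(n \right)} = - \frac{38}{-31 + 36} = - \frac{38}{5}$)
$\frac{7773}{B{\left(\frac{1}{13 - 22} \right)}} = \frac{7773}{- \frac{38}{5}} = 7773 \left(- \frac{5}{38}\right) = - \frac{38865}{38}$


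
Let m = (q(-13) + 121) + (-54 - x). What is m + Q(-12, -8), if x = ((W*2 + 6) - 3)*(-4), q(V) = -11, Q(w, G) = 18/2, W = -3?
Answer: 53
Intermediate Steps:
Q(w, G) = 9 (Q(w, G) = 18*(½) = 9)
x = 12 (x = ((-3*2 + 6) - 3)*(-4) = ((-6 + 6) - 3)*(-4) = (0 - 3)*(-4) = -3*(-4) = 12)
m = 44 (m = (-11 + 121) + (-54 - 1*12) = 110 + (-54 - 12) = 110 - 66 = 44)
m + Q(-12, -8) = 44 + 9 = 53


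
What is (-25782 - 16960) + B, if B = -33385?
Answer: -76127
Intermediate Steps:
(-25782 - 16960) + B = (-25782 - 16960) - 33385 = -42742 - 33385 = -76127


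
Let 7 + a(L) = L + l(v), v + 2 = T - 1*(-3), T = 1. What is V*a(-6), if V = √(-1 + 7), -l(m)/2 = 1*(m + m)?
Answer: -21*√6 ≈ -51.439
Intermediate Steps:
v = 2 (v = -2 + (1 - 1*(-3)) = -2 + (1 + 3) = -2 + 4 = 2)
l(m) = -4*m (l(m) = -2*(m + m) = -2*2*m = -4*m)
a(L) = -15 + L (a(L) = -7 + (L - 4*2) = -7 + (L - 8) = -7 + (-8 + L) = -15 + L)
V = √6 ≈ 2.4495
V*a(-6) = √6*(-15 - 6) = √6*(-21) = -21*√6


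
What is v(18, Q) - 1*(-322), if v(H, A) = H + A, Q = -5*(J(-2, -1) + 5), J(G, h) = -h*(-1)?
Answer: 320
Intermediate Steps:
J(G, h) = h
Q = -20 (Q = -5*(-1 + 5) = -5*4 = -20)
v(H, A) = A + H
v(18, Q) - 1*(-322) = (-20 + 18) - 1*(-322) = -2 + 322 = 320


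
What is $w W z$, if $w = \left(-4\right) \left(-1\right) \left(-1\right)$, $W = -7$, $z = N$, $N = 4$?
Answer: $112$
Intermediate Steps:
$z = 4$
$w = -4$ ($w = 4 \left(-1\right) = -4$)
$w W z = \left(-4\right) \left(-7\right) 4 = 28 \cdot 4 = 112$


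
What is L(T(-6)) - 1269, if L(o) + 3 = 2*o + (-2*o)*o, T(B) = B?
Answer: -1356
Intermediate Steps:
L(o) = -3 - 2*o² + 2*o (L(o) = -3 + (2*o + (-2*o)*o) = -3 + (2*o - 2*o²) = -3 + (-2*o² + 2*o) = -3 - 2*o² + 2*o)
L(T(-6)) - 1269 = (-3 - 2*(-6)² + 2*(-6)) - 1269 = (-3 - 2*36 - 12) - 1269 = (-3 - 72 - 12) - 1269 = -87 - 1269 = -1356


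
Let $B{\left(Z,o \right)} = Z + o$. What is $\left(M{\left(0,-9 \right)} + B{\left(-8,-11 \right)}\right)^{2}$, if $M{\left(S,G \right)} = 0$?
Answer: $361$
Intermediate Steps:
$\left(M{\left(0,-9 \right)} + B{\left(-8,-11 \right)}\right)^{2} = \left(0 - 19\right)^{2} = \left(-19\right)^{2} = 361$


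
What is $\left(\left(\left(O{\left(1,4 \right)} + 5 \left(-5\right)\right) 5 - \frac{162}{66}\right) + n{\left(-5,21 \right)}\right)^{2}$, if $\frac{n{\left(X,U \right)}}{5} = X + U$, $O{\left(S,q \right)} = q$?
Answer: $\frac{91204}{121} \approx 753.75$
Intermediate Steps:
$n{\left(X,U \right)} = 5 U + 5 X$ ($n{\left(X,U \right)} = 5 \left(X + U\right) = 5 \left(U + X\right) = 5 U + 5 X$)
$\left(\left(\left(O{\left(1,4 \right)} + 5 \left(-5\right)\right) 5 - \frac{162}{66}\right) + n{\left(-5,21 \right)}\right)^{2} = \left(\left(\left(4 + 5 \left(-5\right)\right) 5 - \frac{162}{66}\right) + \left(5 \cdot 21 + 5 \left(-5\right)\right)\right)^{2} = \left(\left(\left(4 - 25\right) 5 - \frac{27}{11}\right) + \left(105 - 25\right)\right)^{2} = \left(\left(\left(-21\right) 5 - \frac{27}{11}\right) + 80\right)^{2} = \left(\left(-105 - \frac{27}{11}\right) + 80\right)^{2} = \left(- \frac{1182}{11} + 80\right)^{2} = \left(- \frac{302}{11}\right)^{2} = \frac{91204}{121}$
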